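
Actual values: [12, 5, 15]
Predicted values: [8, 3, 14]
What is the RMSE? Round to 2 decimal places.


MSE = 7.0000. RMSE = sqrt(7.0000) = 2.65.

2.65


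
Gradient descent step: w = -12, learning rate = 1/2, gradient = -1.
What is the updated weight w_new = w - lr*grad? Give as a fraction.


w_new = -12 - 1/2 * -1 = -12 - -1/2 = -23/2.

-23/2


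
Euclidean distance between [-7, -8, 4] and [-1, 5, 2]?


d = sqrt(sum of squared differences). (-7--1)^2=36, (-8-5)^2=169, (4-2)^2=4. Sum = 209.

sqrt(209)


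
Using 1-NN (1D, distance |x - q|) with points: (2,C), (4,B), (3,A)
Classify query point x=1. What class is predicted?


Distances: |2-1|=1, |4-1|=3, |3-1|=2. 1 nearest: (2,C). Counts: {'C': 1}. Majority class: C.

C


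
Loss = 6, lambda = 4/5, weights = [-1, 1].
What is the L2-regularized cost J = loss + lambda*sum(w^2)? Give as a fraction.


L2 sq norm = sum(w^2) = 2. J = 6 + 4/5 * 2 = 38/5.

38/5


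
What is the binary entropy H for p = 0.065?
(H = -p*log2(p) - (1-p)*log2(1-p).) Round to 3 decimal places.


H = -0.065*log2(0.065) - 0.935*log2(0.935) = 0.347.

0.347


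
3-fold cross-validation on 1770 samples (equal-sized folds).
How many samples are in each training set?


Each validation fold has 1770/3 = 590 samples. Training set = 1770 - 590 = 1180.

1180


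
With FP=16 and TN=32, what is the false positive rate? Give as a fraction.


FPR = FP / (FP + TN) = 16 / 48 = 1/3.

1/3


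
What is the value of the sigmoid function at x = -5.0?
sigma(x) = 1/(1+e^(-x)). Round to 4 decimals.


sigma(-5.0) = 1/(1+e^(5.0)) = 1/(1+148.413159) = 1/149.413159 = 0.0067.

0.0067


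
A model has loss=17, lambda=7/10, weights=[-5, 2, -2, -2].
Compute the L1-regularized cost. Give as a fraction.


L1 norm = sum(|w|) = 11. J = 17 + 7/10 * 11 = 247/10.

247/10


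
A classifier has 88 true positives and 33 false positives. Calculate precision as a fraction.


Precision = TP / (TP + FP) = 88 / 121 = 8/11.

8/11


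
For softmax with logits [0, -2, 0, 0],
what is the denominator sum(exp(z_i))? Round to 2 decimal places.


Denom = e^0=1.0000 + e^-2=0.1353 + e^0=1.0000 + e^0=1.0000. Sum = 3.1353, which rounds to 3.14.

3.14


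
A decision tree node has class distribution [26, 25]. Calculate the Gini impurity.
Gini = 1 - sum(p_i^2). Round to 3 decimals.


Total = 51. Proportions: 26/51, 25/51. sum(p_i^2) = 0.5002. Gini = 1 - 0.5002 = 0.4998, which rounds to 0.500.

0.500


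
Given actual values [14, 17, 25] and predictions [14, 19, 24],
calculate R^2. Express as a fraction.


Mean(y) = 56/3. SS_res = 5. SS_tot = 194/3. R^2 = 1 - 5/(194/3) = 179/194.

179/194


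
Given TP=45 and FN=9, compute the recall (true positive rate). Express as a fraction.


Recall = TP / (TP + FN) = 45 / 54 = 5/6.

5/6


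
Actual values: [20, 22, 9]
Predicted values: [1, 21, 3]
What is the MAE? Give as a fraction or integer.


MAE = (1/3) * (|20-1|=19 + |22-21|=1 + |9-3|=6). Sum = 26. MAE = 26/3.

26/3


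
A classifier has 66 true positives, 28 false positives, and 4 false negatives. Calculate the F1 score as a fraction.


Precision = 66/94 = 33/47. Recall = 66/70 = 33/35. F1 = 2*P*R/(P+R) = 33/41.

33/41


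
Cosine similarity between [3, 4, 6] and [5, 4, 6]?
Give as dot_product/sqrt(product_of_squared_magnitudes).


dot = 67. |a|^2 = 61, |b|^2 = 77. cos = 67/sqrt(4697).

67/sqrt(4697)


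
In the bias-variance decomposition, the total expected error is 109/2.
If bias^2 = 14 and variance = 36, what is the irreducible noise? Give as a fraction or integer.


Total error = bias^2 + variance + irreducible noise. So irreducible noise = 109/2 - 14 - 36 = 9/2.

9/2


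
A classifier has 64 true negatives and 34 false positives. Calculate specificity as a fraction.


Specificity = TN / (TN + FP) = 64 / 98 = 32/49.

32/49


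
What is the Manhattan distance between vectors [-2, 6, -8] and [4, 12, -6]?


d = sum of absolute differences: |-2-4|=6 + |6-12|=6 + |-8--6|=2 = 14.

14


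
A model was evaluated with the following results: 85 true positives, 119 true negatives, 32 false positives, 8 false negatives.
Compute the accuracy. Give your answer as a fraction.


Accuracy = (TP + TN) / (TP + TN + FP + FN) = (85 + 119) / 244 = 51/61.

51/61


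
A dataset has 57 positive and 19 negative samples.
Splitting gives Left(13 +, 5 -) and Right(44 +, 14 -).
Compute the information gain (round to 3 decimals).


H(parent) = 0.8113. H(left) = 0.8524, H(right) = 0.7973. Weighted = (18/76)*0.8524 + (58/76)*0.7973 = 0.8104. IG = 0.8113 - 0.8104 = 0.0009, which rounds to 0.001.

0.001


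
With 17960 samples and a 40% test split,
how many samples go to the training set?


Test set = 17960 * 40% = 7184. Training set = 17960 - 7184 = 10776.

10776


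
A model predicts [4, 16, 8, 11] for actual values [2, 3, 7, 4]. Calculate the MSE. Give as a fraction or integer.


MSE = (1/4) * ((2-4)^2=4 + (3-16)^2=169 + (7-8)^2=1 + (4-11)^2=49). Sum = 223. MSE = 223/4.

223/4


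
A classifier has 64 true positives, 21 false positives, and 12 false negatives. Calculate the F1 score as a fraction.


Precision = 64/85 = 64/85. Recall = 64/76 = 16/19. F1 = 2*P*R/(P+R) = 128/161.

128/161


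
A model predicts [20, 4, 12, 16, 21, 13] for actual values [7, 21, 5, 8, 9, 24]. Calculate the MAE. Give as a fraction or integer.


MAE = (1/6) * (|7-20|=13 + |21-4|=17 + |5-12|=7 + |8-16|=8 + |9-21|=12 + |24-13|=11). Sum = 68. MAE = 34/3.

34/3


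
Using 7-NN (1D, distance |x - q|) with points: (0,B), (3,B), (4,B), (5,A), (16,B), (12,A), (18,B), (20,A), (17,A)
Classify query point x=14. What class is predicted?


Distances: |0-14|=14, |3-14|=11, |4-14|=10, |5-14|=9, |16-14|=2, |12-14|=2, |18-14|=4, |20-14|=6, |17-14|=3. 7 nearest: (12,A), (16,B), (17,A), (18,B), (20,A), (5,A), (4,B). Counts: {'A': 4, 'B': 3}. Majority class: A.

A


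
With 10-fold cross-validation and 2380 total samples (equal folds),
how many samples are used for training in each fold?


Each validation fold has 2380/10 = 238 samples. Training set = 2380 - 238 = 2142.

2142


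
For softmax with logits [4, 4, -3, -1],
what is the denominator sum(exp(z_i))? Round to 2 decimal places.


Denom = e^4=54.5982 + e^4=54.5982 + e^-3=0.0498 + e^-1=0.3679. Sum = 109.6141, which rounds to 109.61.

109.61


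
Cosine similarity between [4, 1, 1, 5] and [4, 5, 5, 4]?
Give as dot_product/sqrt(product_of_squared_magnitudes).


dot = 46. |a|^2 = 43, |b|^2 = 82. cos = 46/sqrt(3526).

46/sqrt(3526)


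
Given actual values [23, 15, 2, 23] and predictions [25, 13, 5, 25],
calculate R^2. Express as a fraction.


Mean(y) = 63/4. SS_res = 21. SS_tot = 1179/4. R^2 = 1 - 21/(1179/4) = 365/393.

365/393


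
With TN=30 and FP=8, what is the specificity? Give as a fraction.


Specificity = TN / (TN + FP) = 30 / 38 = 15/19.

15/19


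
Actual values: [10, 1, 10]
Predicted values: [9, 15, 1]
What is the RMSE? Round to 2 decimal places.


MSE = 92.6667. RMSE = sqrt(92.6667) = 9.63.

9.63


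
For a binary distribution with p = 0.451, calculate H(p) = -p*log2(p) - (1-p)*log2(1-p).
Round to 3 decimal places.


H = -0.451*log2(0.451) - 0.549*log2(0.549) = 0.993.

0.993


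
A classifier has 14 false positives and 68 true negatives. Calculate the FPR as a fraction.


FPR = FP / (FP + TN) = 14 / 82 = 7/41.

7/41


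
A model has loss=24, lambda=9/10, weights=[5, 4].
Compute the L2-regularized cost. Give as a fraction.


L2 sq norm = sum(w^2) = 41. J = 24 + 9/10 * 41 = 609/10.

609/10


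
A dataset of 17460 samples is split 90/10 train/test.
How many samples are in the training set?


Test set = 17460 * 10% = 1746. Training set = 17460 - 1746 = 15714.

15714


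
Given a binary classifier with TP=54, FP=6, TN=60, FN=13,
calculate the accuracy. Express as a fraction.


Accuracy = (TP + TN) / (TP + TN + FP + FN) = (54 + 60) / 133 = 6/7.

6/7


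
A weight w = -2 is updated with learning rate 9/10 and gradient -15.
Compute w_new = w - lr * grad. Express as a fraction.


w_new = -2 - 9/10 * -15 = -2 - -27/2 = 23/2.

23/2


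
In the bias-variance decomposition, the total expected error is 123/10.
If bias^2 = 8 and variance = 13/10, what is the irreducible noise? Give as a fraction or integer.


Total error = bias^2 + variance + irreducible noise. So irreducible noise = 123/10 - 8 - 13/10 = 3.

3


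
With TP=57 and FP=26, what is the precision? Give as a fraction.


Precision = TP / (TP + FP) = 57 / 83 = 57/83.

57/83


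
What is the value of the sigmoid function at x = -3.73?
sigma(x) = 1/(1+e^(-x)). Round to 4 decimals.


sigma(-3.73) = 1/(1+e^(3.73)) = 1/(1+41.679108) = 1/42.679108 = 0.0234.

0.0234


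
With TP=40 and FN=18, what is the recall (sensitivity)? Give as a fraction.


Recall = TP / (TP + FN) = 40 / 58 = 20/29.

20/29


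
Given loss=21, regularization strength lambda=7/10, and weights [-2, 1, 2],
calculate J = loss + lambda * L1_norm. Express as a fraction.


L1 norm = sum(|w|) = 5. J = 21 + 7/10 * 5 = 49/2.

49/2


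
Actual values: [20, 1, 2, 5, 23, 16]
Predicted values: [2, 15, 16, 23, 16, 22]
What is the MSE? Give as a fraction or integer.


MSE = (1/6) * ((20-2)^2=324 + (1-15)^2=196 + (2-16)^2=196 + (5-23)^2=324 + (23-16)^2=49 + (16-22)^2=36). Sum = 1125. MSE = 375/2.

375/2


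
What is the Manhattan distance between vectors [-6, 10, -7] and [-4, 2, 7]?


d = sum of absolute differences: |-6--4|=2 + |10-2|=8 + |-7-7|=14 = 24.

24


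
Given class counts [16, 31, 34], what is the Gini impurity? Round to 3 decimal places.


Total = 81. Proportions: 16/81, 31/81, 34/81. sum(p_i^2) = 0.3617. Gini = 1 - 0.3617 = 0.6383, which rounds to 0.638.

0.638


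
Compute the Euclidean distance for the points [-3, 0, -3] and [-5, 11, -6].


d = sqrt(sum of squared differences). (-3--5)^2=4, (0-11)^2=121, (-3--6)^2=9. Sum = 134.

sqrt(134)


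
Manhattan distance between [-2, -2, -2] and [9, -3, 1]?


d = sum of absolute differences: |-2-9|=11 + |-2--3|=1 + |-2-1|=3 = 15.

15


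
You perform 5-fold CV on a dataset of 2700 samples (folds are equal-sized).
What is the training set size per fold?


Each validation fold has 2700/5 = 540 samples. Training set = 2700 - 540 = 2160.

2160


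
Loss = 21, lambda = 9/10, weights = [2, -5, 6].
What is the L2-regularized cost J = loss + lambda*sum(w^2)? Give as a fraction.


L2 sq norm = sum(w^2) = 65. J = 21 + 9/10 * 65 = 159/2.

159/2


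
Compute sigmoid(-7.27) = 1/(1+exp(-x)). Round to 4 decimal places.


sigma(-7.27) = 1/(1+e^(7.27)) = 1/(1+1436.550453) = 1/1437.550453 = 0.0007.

0.0007


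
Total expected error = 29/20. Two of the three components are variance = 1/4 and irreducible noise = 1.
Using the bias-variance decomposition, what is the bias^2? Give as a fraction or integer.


Total error = bias^2 + variance + irreducible noise. So bias^2 = 29/20 - 1/4 - 1 = 1/5.

1/5


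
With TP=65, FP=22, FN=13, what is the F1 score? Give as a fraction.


Precision = 65/87 = 65/87. Recall = 65/78 = 5/6. F1 = 2*P*R/(P+R) = 26/33.

26/33


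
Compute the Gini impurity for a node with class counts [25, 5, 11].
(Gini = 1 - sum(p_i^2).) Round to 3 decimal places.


Total = 41. Proportions: 25/41, 5/41, 11/41. sum(p_i^2) = 0.4587. Gini = 1 - 0.4587 = 0.5413, which rounds to 0.541.

0.541


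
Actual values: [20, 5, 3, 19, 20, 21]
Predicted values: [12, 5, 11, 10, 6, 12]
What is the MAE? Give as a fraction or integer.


MAE = (1/6) * (|20-12|=8 + |5-5|=0 + |3-11|=8 + |19-10|=9 + |20-6|=14 + |21-12|=9). Sum = 48. MAE = 8.

8


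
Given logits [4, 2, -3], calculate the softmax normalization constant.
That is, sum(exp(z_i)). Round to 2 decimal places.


Denom = e^4=54.5982 + e^2=7.3891 + e^-3=0.0498. Sum = 62.0371, which rounds to 62.04.

62.04


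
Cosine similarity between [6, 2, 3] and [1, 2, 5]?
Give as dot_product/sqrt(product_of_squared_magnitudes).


dot = 25. |a|^2 = 49, |b|^2 = 30. cos = 25/sqrt(1470).

25/sqrt(1470)


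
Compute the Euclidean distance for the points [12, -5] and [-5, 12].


d = sqrt(sum of squared differences). (12--5)^2=289, (-5-12)^2=289. Sum = 578.

sqrt(578)


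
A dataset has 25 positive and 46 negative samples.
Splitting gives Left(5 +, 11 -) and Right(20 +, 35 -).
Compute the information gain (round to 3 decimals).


H(parent) = 0.9359. H(left) = 0.8960, H(right) = 0.9457. Weighted = (16/71)*0.8960 + (55/71)*0.9457 = 0.9345. IG = 0.9359 - 0.9345 = 0.0014, which rounds to 0.001.

0.001


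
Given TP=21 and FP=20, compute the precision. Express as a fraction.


Precision = TP / (TP + FP) = 21 / 41 = 21/41.

21/41


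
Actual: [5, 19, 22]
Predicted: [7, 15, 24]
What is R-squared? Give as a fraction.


Mean(y) = 46/3. SS_res = 24. SS_tot = 494/3. R^2 = 1 - 24/(494/3) = 211/247.

211/247


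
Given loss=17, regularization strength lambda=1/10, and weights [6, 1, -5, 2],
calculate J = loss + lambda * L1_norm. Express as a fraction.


L1 norm = sum(|w|) = 14. J = 17 + 1/10 * 14 = 92/5.

92/5


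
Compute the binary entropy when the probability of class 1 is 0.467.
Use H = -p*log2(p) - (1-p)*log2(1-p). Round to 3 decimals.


H = -0.467*log2(0.467) - 0.533*log2(0.533) = 0.997.

0.997


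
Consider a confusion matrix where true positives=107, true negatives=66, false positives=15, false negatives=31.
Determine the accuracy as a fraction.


Accuracy = (TP + TN) / (TP + TN + FP + FN) = (107 + 66) / 219 = 173/219.

173/219


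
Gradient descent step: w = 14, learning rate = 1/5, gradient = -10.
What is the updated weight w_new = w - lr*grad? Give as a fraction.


w_new = 14 - 1/5 * -10 = 14 - -2 = 16.

16


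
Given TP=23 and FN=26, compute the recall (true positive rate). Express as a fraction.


Recall = TP / (TP + FN) = 23 / 49 = 23/49.

23/49


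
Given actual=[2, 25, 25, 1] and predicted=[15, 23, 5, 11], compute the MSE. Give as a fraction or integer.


MSE = (1/4) * ((2-15)^2=169 + (25-23)^2=4 + (25-5)^2=400 + (1-11)^2=100). Sum = 673. MSE = 673/4.

673/4


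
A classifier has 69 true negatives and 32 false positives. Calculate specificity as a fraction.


Specificity = TN / (TN + FP) = 69 / 101 = 69/101.

69/101


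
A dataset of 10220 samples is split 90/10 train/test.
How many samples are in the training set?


Test set = 10220 * 10% = 1022. Training set = 10220 - 1022 = 9198.

9198


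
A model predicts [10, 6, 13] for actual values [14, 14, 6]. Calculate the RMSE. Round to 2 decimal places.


MSE = 43.0000. RMSE = sqrt(43.0000) = 6.56.

6.56


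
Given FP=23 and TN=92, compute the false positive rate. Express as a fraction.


FPR = FP / (FP + TN) = 23 / 115 = 1/5.

1/5


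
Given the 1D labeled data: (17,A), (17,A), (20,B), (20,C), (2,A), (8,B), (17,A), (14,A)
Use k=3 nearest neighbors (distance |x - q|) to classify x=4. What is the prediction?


Distances: |17-4|=13, |17-4|=13, |20-4|=16, |20-4|=16, |2-4|=2, |8-4|=4, |17-4|=13, |14-4|=10. 3 nearest: (2,A), (8,B), (14,A). Counts: {'A': 2, 'B': 1}. Majority class: A.

A


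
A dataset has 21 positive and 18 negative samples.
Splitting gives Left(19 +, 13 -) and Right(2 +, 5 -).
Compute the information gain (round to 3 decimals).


H(parent) = 0.9957. H(left) = 0.9745, H(right) = 0.8631. Weighted = (32/39)*0.9745 + (7/39)*0.8631 = 0.9545. IG = 0.9957 - 0.9545 = 0.0412, which rounds to 0.041.

0.041


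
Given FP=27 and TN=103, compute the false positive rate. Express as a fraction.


FPR = FP / (FP + TN) = 27 / 130 = 27/130.

27/130


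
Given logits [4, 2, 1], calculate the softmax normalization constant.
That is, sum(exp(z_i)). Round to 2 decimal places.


Denom = e^4=54.5982 + e^2=7.3891 + e^1=2.7183. Sum = 64.7056, which rounds to 64.71.

64.71


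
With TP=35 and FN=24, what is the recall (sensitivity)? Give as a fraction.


Recall = TP / (TP + FN) = 35 / 59 = 35/59.

35/59


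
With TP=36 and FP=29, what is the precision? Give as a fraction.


Precision = TP / (TP + FP) = 36 / 65 = 36/65.

36/65


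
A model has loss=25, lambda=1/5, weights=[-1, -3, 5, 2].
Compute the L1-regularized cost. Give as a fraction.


L1 norm = sum(|w|) = 11. J = 25 + 1/5 * 11 = 136/5.

136/5


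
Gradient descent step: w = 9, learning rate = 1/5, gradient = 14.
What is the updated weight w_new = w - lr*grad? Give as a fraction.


w_new = 9 - 1/5 * 14 = 9 - 14/5 = 31/5.

31/5


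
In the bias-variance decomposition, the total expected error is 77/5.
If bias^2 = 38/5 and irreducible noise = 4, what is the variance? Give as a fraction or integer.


Total error = bias^2 + variance + irreducible noise. So variance = 77/5 - 38/5 - 4 = 19/5.

19/5


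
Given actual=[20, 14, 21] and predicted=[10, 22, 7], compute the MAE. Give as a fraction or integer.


MAE = (1/3) * (|20-10|=10 + |14-22|=8 + |21-7|=14). Sum = 32. MAE = 32/3.

32/3


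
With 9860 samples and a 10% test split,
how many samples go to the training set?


Test set = 9860 * 10% = 986. Training set = 9860 - 986 = 8874.

8874


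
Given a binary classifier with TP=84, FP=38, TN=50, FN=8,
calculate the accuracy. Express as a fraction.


Accuracy = (TP + TN) / (TP + TN + FP + FN) = (84 + 50) / 180 = 67/90.

67/90


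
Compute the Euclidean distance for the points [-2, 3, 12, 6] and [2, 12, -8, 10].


d = sqrt(sum of squared differences). (-2-2)^2=16, (3-12)^2=81, (12--8)^2=400, (6-10)^2=16. Sum = 513.

sqrt(513)


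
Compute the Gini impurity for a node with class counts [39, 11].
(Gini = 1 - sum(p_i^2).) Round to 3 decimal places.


Total = 50. Proportions: 39/50, 11/50. sum(p_i^2) = 0.6568. Gini = 1 - 0.6568 = 0.3432, which rounds to 0.343.

0.343


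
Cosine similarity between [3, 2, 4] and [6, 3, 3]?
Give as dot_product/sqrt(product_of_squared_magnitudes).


dot = 36. |a|^2 = 29, |b|^2 = 54. cos = 36/sqrt(1566).

36/sqrt(1566)


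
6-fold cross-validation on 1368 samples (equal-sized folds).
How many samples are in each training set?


Each validation fold has 1368/6 = 228 samples. Training set = 1368 - 228 = 1140.

1140


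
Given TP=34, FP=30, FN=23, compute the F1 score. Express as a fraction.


Precision = 34/64 = 17/32. Recall = 34/57 = 34/57. F1 = 2*P*R/(P+R) = 68/121.

68/121


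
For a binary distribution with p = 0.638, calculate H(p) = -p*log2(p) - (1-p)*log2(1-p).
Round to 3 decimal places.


H = -0.638*log2(0.638) - 0.362*log2(0.362) = 0.944.

0.944


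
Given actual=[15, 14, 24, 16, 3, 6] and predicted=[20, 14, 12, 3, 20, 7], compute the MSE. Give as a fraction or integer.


MSE = (1/6) * ((15-20)^2=25 + (14-14)^2=0 + (24-12)^2=144 + (16-3)^2=169 + (3-20)^2=289 + (6-7)^2=1). Sum = 628. MSE = 314/3.

314/3


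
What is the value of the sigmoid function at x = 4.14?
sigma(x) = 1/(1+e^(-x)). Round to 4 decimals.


sigma(4.14) = 1/(1+e^(-4.14)) = 1/(1+0.015923) = 1/1.015923 = 0.9843.

0.9843


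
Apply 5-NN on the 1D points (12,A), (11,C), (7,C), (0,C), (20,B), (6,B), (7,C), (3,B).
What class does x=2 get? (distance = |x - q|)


Distances: |12-2|=10, |11-2|=9, |7-2|=5, |0-2|=2, |20-2|=18, |6-2|=4, |7-2|=5, |3-2|=1. 5 nearest: (3,B), (0,C), (6,B), (7,C), (7,C). Counts: {'B': 2, 'C': 3}. Majority class: C.

C


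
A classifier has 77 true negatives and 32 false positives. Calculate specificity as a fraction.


Specificity = TN / (TN + FP) = 77 / 109 = 77/109.

77/109


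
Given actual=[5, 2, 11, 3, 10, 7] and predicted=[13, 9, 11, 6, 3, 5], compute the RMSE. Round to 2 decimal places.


MSE = 29.1667. RMSE = sqrt(29.1667) = 5.40.

5.40


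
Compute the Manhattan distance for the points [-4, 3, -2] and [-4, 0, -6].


d = sum of absolute differences: |-4--4|=0 + |3-0|=3 + |-2--6|=4 = 7.

7


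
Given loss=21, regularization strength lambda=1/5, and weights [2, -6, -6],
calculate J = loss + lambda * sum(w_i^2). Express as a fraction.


L2 sq norm = sum(w^2) = 76. J = 21 + 1/5 * 76 = 181/5.

181/5


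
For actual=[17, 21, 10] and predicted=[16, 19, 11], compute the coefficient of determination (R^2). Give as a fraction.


Mean(y) = 16. SS_res = 6. SS_tot = 62. R^2 = 1 - 6/(62) = 28/31.

28/31


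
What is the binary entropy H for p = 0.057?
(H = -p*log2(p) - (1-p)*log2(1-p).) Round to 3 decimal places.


H = -0.057*log2(0.057) - 0.943*log2(0.943) = 0.315.

0.315


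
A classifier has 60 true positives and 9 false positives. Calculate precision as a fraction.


Precision = TP / (TP + FP) = 60 / 69 = 20/23.

20/23


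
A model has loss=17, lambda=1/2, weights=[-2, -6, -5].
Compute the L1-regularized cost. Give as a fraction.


L1 norm = sum(|w|) = 13. J = 17 + 1/2 * 13 = 47/2.

47/2


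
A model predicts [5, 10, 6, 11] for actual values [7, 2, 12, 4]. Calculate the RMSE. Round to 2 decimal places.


MSE = 38.2500. RMSE = sqrt(38.2500) = 6.18.

6.18


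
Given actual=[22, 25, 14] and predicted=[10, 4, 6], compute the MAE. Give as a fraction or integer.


MAE = (1/3) * (|22-10|=12 + |25-4|=21 + |14-6|=8). Sum = 41. MAE = 41/3.

41/3


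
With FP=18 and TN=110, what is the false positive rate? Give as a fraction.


FPR = FP / (FP + TN) = 18 / 128 = 9/64.

9/64


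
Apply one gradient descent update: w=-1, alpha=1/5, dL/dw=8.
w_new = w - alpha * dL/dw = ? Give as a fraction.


w_new = -1 - 1/5 * 8 = -1 - 8/5 = -13/5.

-13/5


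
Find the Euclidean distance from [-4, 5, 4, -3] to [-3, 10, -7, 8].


d = sqrt(sum of squared differences). (-4--3)^2=1, (5-10)^2=25, (4--7)^2=121, (-3-8)^2=121. Sum = 268.

sqrt(268)


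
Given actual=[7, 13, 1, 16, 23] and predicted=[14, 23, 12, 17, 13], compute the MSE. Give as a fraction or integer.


MSE = (1/5) * ((7-14)^2=49 + (13-23)^2=100 + (1-12)^2=121 + (16-17)^2=1 + (23-13)^2=100). Sum = 371. MSE = 371/5.

371/5


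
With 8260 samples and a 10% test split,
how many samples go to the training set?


Test set = 8260 * 10% = 826. Training set = 8260 - 826 = 7434.

7434


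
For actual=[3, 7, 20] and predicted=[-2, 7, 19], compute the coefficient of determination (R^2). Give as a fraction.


Mean(y) = 10. SS_res = 26. SS_tot = 158. R^2 = 1 - 26/(158) = 66/79.

66/79


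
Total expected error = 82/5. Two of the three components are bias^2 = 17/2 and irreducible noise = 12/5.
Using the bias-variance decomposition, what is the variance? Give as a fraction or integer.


Total error = bias^2 + variance + irreducible noise. So variance = 82/5 - 17/2 - 12/5 = 11/2.

11/2


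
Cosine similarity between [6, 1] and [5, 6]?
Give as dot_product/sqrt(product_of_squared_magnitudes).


dot = 36. |a|^2 = 37, |b|^2 = 61. cos = 36/sqrt(2257).

36/sqrt(2257)


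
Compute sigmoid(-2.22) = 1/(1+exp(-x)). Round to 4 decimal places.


sigma(-2.22) = 1/(1+e^(2.22)) = 1/(1+9.207331) = 1/10.207331 = 0.0980.

0.0980


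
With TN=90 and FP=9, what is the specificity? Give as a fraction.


Specificity = TN / (TN + FP) = 90 / 99 = 10/11.

10/11


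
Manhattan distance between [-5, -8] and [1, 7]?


d = sum of absolute differences: |-5-1|=6 + |-8-7|=15 = 21.

21


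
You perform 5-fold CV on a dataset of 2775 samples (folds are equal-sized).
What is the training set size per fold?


Each validation fold has 2775/5 = 555 samples. Training set = 2775 - 555 = 2220.

2220


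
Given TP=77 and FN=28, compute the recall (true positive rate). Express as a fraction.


Recall = TP / (TP + FN) = 77 / 105 = 11/15.

11/15


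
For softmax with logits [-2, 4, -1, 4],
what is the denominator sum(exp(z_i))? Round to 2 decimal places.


Denom = e^-2=0.1353 + e^4=54.5982 + e^-1=0.3679 + e^4=54.5982. Sum = 109.6996, which rounds to 109.70.

109.70


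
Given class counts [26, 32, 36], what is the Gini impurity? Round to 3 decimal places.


Total = 94. Proportions: 26/94, 32/94, 36/94. sum(p_i^2) = 0.3391. Gini = 1 - 0.3391 = 0.6609, which rounds to 0.661.

0.661


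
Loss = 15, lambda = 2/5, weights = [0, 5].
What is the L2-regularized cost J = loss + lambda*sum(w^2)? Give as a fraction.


L2 sq norm = sum(w^2) = 25. J = 15 + 2/5 * 25 = 25.

25


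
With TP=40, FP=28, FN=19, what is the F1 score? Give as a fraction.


Precision = 40/68 = 10/17. Recall = 40/59 = 40/59. F1 = 2*P*R/(P+R) = 80/127.

80/127


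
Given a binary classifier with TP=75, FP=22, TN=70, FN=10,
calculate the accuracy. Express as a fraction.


Accuracy = (TP + TN) / (TP + TN + FP + FN) = (75 + 70) / 177 = 145/177.

145/177


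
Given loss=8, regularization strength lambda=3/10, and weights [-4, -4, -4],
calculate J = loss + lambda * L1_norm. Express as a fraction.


L1 norm = sum(|w|) = 12. J = 8 + 3/10 * 12 = 58/5.

58/5


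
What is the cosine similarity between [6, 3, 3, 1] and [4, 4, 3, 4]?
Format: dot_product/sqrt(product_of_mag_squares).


dot = 49. |a|^2 = 55, |b|^2 = 57. cos = 49/sqrt(3135).

49/sqrt(3135)


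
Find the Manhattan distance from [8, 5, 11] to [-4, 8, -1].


d = sum of absolute differences: |8--4|=12 + |5-8|=3 + |11--1|=12 = 27.

27


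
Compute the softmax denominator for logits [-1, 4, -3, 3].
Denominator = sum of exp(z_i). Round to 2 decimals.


Denom = e^-1=0.3679 + e^4=54.5982 + e^-3=0.0498 + e^3=20.0855. Sum = 75.1014, which rounds to 75.10.

75.10


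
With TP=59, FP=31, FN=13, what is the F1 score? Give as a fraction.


Precision = 59/90 = 59/90. Recall = 59/72 = 59/72. F1 = 2*P*R/(P+R) = 59/81.

59/81


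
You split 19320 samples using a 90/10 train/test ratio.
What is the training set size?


Test set = 19320 * 10% = 1932. Training set = 19320 - 1932 = 17388.

17388


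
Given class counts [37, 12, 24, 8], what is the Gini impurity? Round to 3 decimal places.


Total = 81. Proportions: 37/81, 12/81, 24/81, 8/81. sum(p_i^2) = 0.3282. Gini = 1 - 0.3282 = 0.6718, which rounds to 0.672.

0.672


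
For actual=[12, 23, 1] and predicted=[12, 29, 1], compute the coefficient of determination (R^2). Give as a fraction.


Mean(y) = 12. SS_res = 36. SS_tot = 242. R^2 = 1 - 36/(242) = 103/121.

103/121


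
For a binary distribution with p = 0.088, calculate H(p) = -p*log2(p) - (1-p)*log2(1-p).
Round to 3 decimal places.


H = -0.088*log2(0.088) - 0.912*log2(0.912) = 0.430.

0.430


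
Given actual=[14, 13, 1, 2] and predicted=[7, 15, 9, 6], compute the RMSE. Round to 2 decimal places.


MSE = 33.2500. RMSE = sqrt(33.2500) = 5.77.

5.77


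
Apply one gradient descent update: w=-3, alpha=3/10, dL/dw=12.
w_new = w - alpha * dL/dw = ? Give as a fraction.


w_new = -3 - 3/10 * 12 = -3 - 18/5 = -33/5.

-33/5


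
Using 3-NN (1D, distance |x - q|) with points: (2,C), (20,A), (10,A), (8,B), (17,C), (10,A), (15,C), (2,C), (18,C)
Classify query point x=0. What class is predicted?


Distances: |2-0|=2, |20-0|=20, |10-0|=10, |8-0|=8, |17-0|=17, |10-0|=10, |15-0|=15, |2-0|=2, |18-0|=18. 3 nearest: (2,C), (2,C), (8,B). Counts: {'C': 2, 'B': 1}. Majority class: C.

C


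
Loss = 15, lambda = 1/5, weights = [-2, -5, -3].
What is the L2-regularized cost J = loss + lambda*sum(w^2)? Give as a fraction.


L2 sq norm = sum(w^2) = 38. J = 15 + 1/5 * 38 = 113/5.

113/5


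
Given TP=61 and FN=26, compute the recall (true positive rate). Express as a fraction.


Recall = TP / (TP + FN) = 61 / 87 = 61/87.

61/87


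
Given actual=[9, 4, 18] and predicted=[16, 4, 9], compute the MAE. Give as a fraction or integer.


MAE = (1/3) * (|9-16|=7 + |4-4|=0 + |18-9|=9). Sum = 16. MAE = 16/3.

16/3


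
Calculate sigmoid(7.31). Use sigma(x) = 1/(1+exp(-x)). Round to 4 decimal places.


sigma(7.31) = 1/(1+e^(-7.31)) = 1/(1+0.000669) = 1/1.000669 = 0.9993.

0.9993


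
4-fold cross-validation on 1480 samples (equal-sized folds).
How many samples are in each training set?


Each validation fold has 1480/4 = 370 samples. Training set = 1480 - 370 = 1110.

1110


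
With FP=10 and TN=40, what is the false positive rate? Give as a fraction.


FPR = FP / (FP + TN) = 10 / 50 = 1/5.

1/5


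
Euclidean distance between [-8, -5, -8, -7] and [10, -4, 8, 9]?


d = sqrt(sum of squared differences). (-8-10)^2=324, (-5--4)^2=1, (-8-8)^2=256, (-7-9)^2=256. Sum = 837.

sqrt(837)


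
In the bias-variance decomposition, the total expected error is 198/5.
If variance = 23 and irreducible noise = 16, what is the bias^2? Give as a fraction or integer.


Total error = bias^2 + variance + irreducible noise. So bias^2 = 198/5 - 23 - 16 = 3/5.

3/5


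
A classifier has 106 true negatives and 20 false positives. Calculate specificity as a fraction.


Specificity = TN / (TN + FP) = 106 / 126 = 53/63.

53/63


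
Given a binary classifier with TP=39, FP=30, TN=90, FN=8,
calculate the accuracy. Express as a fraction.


Accuracy = (TP + TN) / (TP + TN + FP + FN) = (39 + 90) / 167 = 129/167.

129/167


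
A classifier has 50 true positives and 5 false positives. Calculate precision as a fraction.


Precision = TP / (TP + FP) = 50 / 55 = 10/11.

10/11


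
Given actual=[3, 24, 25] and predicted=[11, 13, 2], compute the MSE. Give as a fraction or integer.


MSE = (1/3) * ((3-11)^2=64 + (24-13)^2=121 + (25-2)^2=529). Sum = 714. MSE = 238.

238


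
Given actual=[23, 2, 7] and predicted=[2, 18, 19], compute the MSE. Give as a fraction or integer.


MSE = (1/3) * ((23-2)^2=441 + (2-18)^2=256 + (7-19)^2=144). Sum = 841. MSE = 841/3.

841/3


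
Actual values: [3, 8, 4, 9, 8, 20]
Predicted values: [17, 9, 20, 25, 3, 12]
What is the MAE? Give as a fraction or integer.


MAE = (1/6) * (|3-17|=14 + |8-9|=1 + |4-20|=16 + |9-25|=16 + |8-3|=5 + |20-12|=8). Sum = 60. MAE = 10.

10


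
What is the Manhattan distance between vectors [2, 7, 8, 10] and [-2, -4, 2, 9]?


d = sum of absolute differences: |2--2|=4 + |7--4|=11 + |8-2|=6 + |10-9|=1 = 22.

22


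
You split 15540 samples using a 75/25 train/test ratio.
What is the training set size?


Test set = 15540 * 25% = 3885. Training set = 15540 - 3885 = 11655.

11655


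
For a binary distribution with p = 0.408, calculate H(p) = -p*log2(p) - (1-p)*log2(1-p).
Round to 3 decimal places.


H = -0.408*log2(0.408) - 0.592*log2(0.592) = 0.975.

0.975


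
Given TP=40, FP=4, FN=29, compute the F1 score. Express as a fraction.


Precision = 40/44 = 10/11. Recall = 40/69 = 40/69. F1 = 2*P*R/(P+R) = 80/113.

80/113


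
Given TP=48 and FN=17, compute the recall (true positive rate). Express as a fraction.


Recall = TP / (TP + FN) = 48 / 65 = 48/65.

48/65


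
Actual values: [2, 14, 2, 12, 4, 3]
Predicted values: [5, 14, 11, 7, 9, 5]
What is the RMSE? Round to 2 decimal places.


MSE = 24.0000. RMSE = sqrt(24.0000) = 4.90.

4.90


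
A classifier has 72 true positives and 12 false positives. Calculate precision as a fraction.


Precision = TP / (TP + FP) = 72 / 84 = 6/7.

6/7


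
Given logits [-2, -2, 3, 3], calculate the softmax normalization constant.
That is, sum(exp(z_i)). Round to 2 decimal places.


Denom = e^-2=0.1353 + e^-2=0.1353 + e^3=20.0855 + e^3=20.0855. Sum = 40.4416, which rounds to 40.44.

40.44


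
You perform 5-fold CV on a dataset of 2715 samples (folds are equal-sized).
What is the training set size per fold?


Each validation fold has 2715/5 = 543 samples. Training set = 2715 - 543 = 2172.

2172


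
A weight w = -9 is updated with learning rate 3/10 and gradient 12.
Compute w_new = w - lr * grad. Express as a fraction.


w_new = -9 - 3/10 * 12 = -9 - 18/5 = -63/5.

-63/5


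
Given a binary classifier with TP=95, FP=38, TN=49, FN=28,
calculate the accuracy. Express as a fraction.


Accuracy = (TP + TN) / (TP + TN + FP + FN) = (95 + 49) / 210 = 24/35.

24/35


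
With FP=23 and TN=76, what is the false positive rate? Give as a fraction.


FPR = FP / (FP + TN) = 23 / 99 = 23/99.

23/99


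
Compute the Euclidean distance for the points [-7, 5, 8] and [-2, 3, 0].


d = sqrt(sum of squared differences). (-7--2)^2=25, (5-3)^2=4, (8-0)^2=64. Sum = 93.

sqrt(93)


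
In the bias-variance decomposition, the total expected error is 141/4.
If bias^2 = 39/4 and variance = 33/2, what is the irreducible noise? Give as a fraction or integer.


Total error = bias^2 + variance + irreducible noise. So irreducible noise = 141/4 - 39/4 - 33/2 = 9.

9


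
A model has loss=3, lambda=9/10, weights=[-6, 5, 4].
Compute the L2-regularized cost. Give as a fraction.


L2 sq norm = sum(w^2) = 77. J = 3 + 9/10 * 77 = 723/10.

723/10


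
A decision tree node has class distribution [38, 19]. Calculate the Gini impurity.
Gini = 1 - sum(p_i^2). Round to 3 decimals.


Total = 57. Proportions: 38/57, 19/57. sum(p_i^2) = 0.5556. Gini = 1 - 0.5556 = 0.4444, which rounds to 0.444.

0.444


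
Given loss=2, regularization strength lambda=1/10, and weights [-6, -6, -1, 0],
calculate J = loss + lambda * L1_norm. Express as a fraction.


L1 norm = sum(|w|) = 13. J = 2 + 1/10 * 13 = 33/10.

33/10


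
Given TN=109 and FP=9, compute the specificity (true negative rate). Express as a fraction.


Specificity = TN / (TN + FP) = 109 / 118 = 109/118.

109/118


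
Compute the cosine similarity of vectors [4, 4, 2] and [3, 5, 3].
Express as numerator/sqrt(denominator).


dot = 38. |a|^2 = 36, |b|^2 = 43. cos = 38/sqrt(1548).

38/sqrt(1548)


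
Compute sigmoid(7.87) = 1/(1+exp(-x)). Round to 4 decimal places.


sigma(7.87) = 1/(1+e^(-7.87)) = 1/(1+0.000382) = 1/1.000382 = 0.9996.

0.9996


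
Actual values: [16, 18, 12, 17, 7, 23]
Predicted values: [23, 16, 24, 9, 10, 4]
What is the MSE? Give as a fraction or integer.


MSE = (1/6) * ((16-23)^2=49 + (18-16)^2=4 + (12-24)^2=144 + (17-9)^2=64 + (7-10)^2=9 + (23-4)^2=361). Sum = 631. MSE = 631/6.

631/6


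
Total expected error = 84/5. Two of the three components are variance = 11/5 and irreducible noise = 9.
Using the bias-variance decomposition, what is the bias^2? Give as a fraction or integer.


Total error = bias^2 + variance + irreducible noise. So bias^2 = 84/5 - 11/5 - 9 = 28/5.

28/5


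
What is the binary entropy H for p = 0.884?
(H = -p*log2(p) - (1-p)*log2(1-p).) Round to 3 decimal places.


H = -0.884*log2(0.884) - 0.116*log2(0.116) = 0.518.

0.518


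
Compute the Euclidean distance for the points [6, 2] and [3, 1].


d = sqrt(sum of squared differences). (6-3)^2=9, (2-1)^2=1. Sum = 10.

sqrt(10)


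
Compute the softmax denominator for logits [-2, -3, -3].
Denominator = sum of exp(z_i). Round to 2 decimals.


Denom = e^-2=0.1353 + e^-3=0.0498 + e^-3=0.0498. Sum = 0.2349, which rounds to 0.23.

0.23


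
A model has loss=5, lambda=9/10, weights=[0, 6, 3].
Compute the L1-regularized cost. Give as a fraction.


L1 norm = sum(|w|) = 9. J = 5 + 9/10 * 9 = 131/10.

131/10


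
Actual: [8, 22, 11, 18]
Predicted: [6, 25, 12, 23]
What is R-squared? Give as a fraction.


Mean(y) = 59/4. SS_res = 39. SS_tot = 491/4. R^2 = 1 - 39/(491/4) = 335/491.

335/491


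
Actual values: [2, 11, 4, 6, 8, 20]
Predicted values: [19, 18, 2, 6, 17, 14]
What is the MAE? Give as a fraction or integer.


MAE = (1/6) * (|2-19|=17 + |11-18|=7 + |4-2|=2 + |6-6|=0 + |8-17|=9 + |20-14|=6). Sum = 41. MAE = 41/6.

41/6


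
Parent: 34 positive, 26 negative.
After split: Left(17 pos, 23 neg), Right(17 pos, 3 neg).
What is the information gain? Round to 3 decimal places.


H(parent) = 0.9871. H(left) = 0.9837, H(right) = 0.6098. Weighted = (40/60)*0.9837 + (20/60)*0.6098 = 0.8591. IG = 0.9871 - 0.8591 = 0.1280, which rounds to 0.128.

0.128


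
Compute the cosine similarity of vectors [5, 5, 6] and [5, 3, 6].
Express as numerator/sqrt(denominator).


dot = 76. |a|^2 = 86, |b|^2 = 70. cos = 76/sqrt(6020).

76/sqrt(6020)


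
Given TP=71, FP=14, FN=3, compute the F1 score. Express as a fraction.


Precision = 71/85 = 71/85. Recall = 71/74 = 71/74. F1 = 2*P*R/(P+R) = 142/159.

142/159


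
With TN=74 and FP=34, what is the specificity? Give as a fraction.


Specificity = TN / (TN + FP) = 74 / 108 = 37/54.

37/54


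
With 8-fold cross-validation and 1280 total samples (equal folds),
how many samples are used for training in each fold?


Each validation fold has 1280/8 = 160 samples. Training set = 1280 - 160 = 1120.

1120


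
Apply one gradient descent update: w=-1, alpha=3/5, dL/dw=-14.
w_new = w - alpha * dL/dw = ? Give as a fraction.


w_new = -1 - 3/5 * -14 = -1 - -42/5 = 37/5.

37/5


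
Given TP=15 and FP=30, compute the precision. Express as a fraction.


Precision = TP / (TP + FP) = 15 / 45 = 1/3.

1/3


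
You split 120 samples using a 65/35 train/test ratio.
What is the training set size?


Test set = 120 * 35% = 42. Training set = 120 - 42 = 78.

78


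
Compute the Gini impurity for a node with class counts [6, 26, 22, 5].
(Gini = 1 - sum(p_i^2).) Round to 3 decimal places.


Total = 59. Proportions: 6/59, 26/59, 22/59, 5/59. sum(p_i^2) = 0.3508. Gini = 1 - 0.3508 = 0.6492, which rounds to 0.649.

0.649


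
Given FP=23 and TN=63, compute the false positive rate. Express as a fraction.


FPR = FP / (FP + TN) = 23 / 86 = 23/86.

23/86


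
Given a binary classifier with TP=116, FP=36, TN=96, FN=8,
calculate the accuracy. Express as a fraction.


Accuracy = (TP + TN) / (TP + TN + FP + FN) = (116 + 96) / 256 = 53/64.

53/64


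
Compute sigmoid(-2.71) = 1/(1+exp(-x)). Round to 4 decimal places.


sigma(-2.71) = 1/(1+e^(2.71)) = 1/(1+15.029276) = 1/16.029276 = 0.0624.

0.0624


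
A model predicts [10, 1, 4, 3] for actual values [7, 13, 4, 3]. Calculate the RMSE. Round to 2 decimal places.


MSE = 38.2500. RMSE = sqrt(38.2500) = 6.18.

6.18


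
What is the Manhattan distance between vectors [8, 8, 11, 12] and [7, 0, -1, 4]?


d = sum of absolute differences: |8-7|=1 + |8-0|=8 + |11--1|=12 + |12-4|=8 = 29.

29


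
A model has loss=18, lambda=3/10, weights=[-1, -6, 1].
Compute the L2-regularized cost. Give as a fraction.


L2 sq norm = sum(w^2) = 38. J = 18 + 3/10 * 38 = 147/5.

147/5


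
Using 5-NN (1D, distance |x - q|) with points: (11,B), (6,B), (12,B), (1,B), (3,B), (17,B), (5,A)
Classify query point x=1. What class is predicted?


Distances: |11-1|=10, |6-1|=5, |12-1|=11, |1-1|=0, |3-1|=2, |17-1|=16, |5-1|=4. 5 nearest: (1,B), (3,B), (5,A), (6,B), (11,B). Counts: {'B': 4, 'A': 1}. Majority class: B.

B


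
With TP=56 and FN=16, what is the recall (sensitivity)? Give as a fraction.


Recall = TP / (TP + FN) = 56 / 72 = 7/9.

7/9


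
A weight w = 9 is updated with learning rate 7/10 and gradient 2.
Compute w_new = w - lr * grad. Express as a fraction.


w_new = 9 - 7/10 * 2 = 9 - 7/5 = 38/5.

38/5


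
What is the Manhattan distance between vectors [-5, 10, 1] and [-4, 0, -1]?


d = sum of absolute differences: |-5--4|=1 + |10-0|=10 + |1--1|=2 = 13.

13


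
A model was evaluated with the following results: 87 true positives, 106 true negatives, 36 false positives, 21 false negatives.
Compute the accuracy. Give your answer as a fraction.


Accuracy = (TP + TN) / (TP + TN + FP + FN) = (87 + 106) / 250 = 193/250.

193/250


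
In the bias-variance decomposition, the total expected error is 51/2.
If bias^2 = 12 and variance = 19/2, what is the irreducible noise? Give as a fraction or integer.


Total error = bias^2 + variance + irreducible noise. So irreducible noise = 51/2 - 12 - 19/2 = 4.

4


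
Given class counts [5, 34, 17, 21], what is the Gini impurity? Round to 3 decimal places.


Total = 77. Proportions: 5/77, 34/77, 17/77, 21/77. sum(p_i^2) = 0.3223. Gini = 1 - 0.3223 = 0.6777, which rounds to 0.678.

0.678
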